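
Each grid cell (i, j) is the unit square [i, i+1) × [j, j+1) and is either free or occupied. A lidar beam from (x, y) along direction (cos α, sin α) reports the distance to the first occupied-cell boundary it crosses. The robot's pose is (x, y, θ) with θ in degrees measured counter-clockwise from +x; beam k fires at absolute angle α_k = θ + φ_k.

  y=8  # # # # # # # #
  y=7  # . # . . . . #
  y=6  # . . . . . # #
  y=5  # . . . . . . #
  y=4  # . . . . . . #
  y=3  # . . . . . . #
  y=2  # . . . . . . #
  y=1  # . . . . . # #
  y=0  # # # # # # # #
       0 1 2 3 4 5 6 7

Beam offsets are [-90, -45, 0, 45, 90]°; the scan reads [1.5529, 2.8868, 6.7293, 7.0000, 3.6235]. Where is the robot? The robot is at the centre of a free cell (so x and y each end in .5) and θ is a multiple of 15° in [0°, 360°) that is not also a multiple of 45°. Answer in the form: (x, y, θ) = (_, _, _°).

(x, y, θ) = (4.5, 1.5, 75°)

Candidates: 39 free-cell centres × 16 headings = 624 poses. Raycast each; keep the one whose scan matches to 4 dp.
  (1.5, 1.5, 15°): beam 1 = 0.5176 ≠ 1.5529 ✗
  (1.5, 5.5, 210°): beam 1 = 1.0000 ≠ 1.5529 ✗
  (3.5, 6.5, 255°): beam 1 = 2.5882 ≠ 1.5529 ✗
  (3.5, 7.5, 30°): beam 1 = 6.3509 ≠ 1.5529 ✗
  …
  (4.5, 1.5, 75°): r_1=1.5529, r_2=2.8868, r_3=6.7293, r_4=7.0000, r_5=3.6235 — all match ✓
Only this pose fits every beam.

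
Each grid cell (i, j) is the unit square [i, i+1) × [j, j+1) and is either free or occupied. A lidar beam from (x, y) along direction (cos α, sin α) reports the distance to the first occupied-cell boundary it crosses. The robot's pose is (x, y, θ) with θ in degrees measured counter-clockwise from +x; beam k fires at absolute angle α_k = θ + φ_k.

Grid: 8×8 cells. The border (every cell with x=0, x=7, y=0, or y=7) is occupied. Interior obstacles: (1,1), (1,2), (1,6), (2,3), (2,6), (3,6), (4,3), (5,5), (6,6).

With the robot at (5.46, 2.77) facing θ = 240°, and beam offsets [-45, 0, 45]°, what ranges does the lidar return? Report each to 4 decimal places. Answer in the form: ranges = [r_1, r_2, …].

beam 1: φ=-45°, α=195°
  direction (-0.9659, -0.2588); cell (5,2); t to first gridline: x 0.4762, y 2.9751 (then +1.0353 / +3.8637)
    (4,2) via x @ 0.4762
    (3,2) via x @ 1.5115
    (2,2) via x @ 2.5468
    (2,1) via y @ 2.9751
    (1,1) via x @ 3.5821  # hit
  → r_1 = 3.5821
beam 2: φ=0°, α=240°
  direction (-0.5000, -0.8660); cell (5,2); t to first gridline: x 0.9200, y 0.8891 (then +2.0000 / +1.1547)
    (5,1) via y @ 0.8891
    (4,1) via x @ 0.9200
    (4,0) via y @ 2.0438  # hit
  → r_2 = 2.0438
beam 3: φ=45°, α=285°
  direction (0.2588, -0.9659); cell (5,2); t to first gridline: x 2.0864, y 0.7972 (then +3.8637 / +1.0353)
    (5,1) via y @ 0.7972
    (5,0) via y @ 1.8324  # hit
  → r_3 = 1.8324

ranges = [3.5821, 2.0438, 1.8324]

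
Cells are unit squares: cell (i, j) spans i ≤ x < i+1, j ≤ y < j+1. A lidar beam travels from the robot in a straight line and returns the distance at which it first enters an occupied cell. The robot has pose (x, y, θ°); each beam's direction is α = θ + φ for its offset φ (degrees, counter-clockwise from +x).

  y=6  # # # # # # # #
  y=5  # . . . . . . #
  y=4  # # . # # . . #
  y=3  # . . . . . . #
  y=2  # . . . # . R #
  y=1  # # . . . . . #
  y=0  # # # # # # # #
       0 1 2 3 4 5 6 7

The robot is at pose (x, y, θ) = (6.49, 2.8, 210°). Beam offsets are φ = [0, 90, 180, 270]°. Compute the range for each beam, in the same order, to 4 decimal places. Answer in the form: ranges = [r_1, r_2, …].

beam 1: φ=0°, α=210°
  direction (-0.8660, -0.5000); cell (6,2); t to first gridline: x 0.5658, y 1.6000 (then +1.1547 / +2.0000)
    (5,2) via x @ 0.5658
    (5,1) via y @ 1.6000
    (4,1) via x @ 1.7205
    (3,1) via x @ 2.8752
    (3,0) via y @ 3.6000  # hit
  → r_1 = 3.6000
beam 2: φ=90°, α=300°
  direction (0.5000, -0.8660); cell (6,2); t to first gridline: x 1.0200, y 0.9238 (then +2.0000 / +1.1547)
    (6,1) via y @ 0.9238
    (7,1) via x @ 1.0200  # hit
  → r_2 = 1.0200
beam 3: φ=180°, α=30°
  direction (0.8660, 0.5000); cell (6,2); t to first gridline: x 0.5889, y 0.4000 (then +1.1547 / +2.0000)
    (6,3) via y @ 0.4000
    (7,3) via x @ 0.5889  # hit
  → r_3 = 0.5889
beam 4: φ=270°, α=120°
  direction (-0.5000, 0.8660); cell (6,2); t to first gridline: x 0.9800, y 0.2309 (then +2.0000 / +1.1547)
    (6,3) via y @ 0.2309
    (5,3) via x @ 0.9800
    (5,4) via y @ 1.3856
    (5,5) via y @ 2.5403
    (4,5) via x @ 2.9800
    (4,6) via y @ 3.6950  # hit
  → r_4 = 3.6950

ranges = [3.6000, 1.0200, 0.5889, 3.6950]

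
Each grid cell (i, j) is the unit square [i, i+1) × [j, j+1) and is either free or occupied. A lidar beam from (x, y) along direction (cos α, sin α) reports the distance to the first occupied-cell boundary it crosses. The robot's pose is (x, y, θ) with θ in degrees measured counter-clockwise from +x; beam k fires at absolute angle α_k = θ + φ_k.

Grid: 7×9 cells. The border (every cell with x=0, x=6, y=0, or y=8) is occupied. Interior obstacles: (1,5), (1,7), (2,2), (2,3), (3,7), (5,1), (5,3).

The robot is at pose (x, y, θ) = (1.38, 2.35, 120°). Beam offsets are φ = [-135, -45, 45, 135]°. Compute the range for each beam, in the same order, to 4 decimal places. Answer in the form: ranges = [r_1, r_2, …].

ranges = [0.6419, 5.8493, 0.3934, 1.3976]

beam 1: φ=-135°, α=345°
  d=(0.9659,-0.2588)  start (1,2)  tX=0.6419 tY=1.3523  stride 1/|dx|=1.0353 1/|dy|=3.8637
    cross x-line → (2,2), t=0.6419 (wall)
  → r_1 = 0.6419
beam 2: φ=-45°, α=75°
  d=(0.2588,0.9659)  start (1,2)  tX=2.3955 tY=0.6729  stride 1/|dx|=3.8637 1/|dy|=1.0353
    cross y-line → (1,3), t=0.6729
    cross y-line → (1,4), t=1.7082
    cross x-line → (2,4), t=2.3955
    cross y-line → (2,5), t=2.7435
    cross y-line → (2,6), t=3.7788
    cross y-line → (2,7), t=4.8140
    cross y-line → (2,8), t=5.8493 (wall)
  → r_2 = 5.8493
beam 3: φ=45°, α=165°
  d=(-0.9659,0.2588)  start (1,2)  tX=0.3934 tY=2.5114  stride 1/|dx|=1.0353 1/|dy|=3.8637
    cross x-line → (0,2), t=0.3934 (wall)
  → r_3 = 0.3934
beam 4: φ=135°, α=255°
  d=(-0.2588,-0.9659)  start (1,2)  tX=1.4682 tY=0.3623  stride 1/|dx|=3.8637 1/|dy|=1.0353
    cross y-line → (1,1), t=0.3623
    cross y-line → (1,0), t=1.3976 (wall)
  → r_4 = 1.3976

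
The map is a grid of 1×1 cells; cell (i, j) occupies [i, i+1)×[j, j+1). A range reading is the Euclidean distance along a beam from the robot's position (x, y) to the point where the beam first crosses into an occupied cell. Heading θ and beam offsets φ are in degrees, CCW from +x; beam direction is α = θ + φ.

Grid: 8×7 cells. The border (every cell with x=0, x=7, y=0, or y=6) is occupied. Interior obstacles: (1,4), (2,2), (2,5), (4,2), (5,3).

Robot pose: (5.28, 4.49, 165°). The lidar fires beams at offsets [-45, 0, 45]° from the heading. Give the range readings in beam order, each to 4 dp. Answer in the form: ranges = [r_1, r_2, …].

beam 1: φ=-45°, α=120°
  d=(-0.5000,0.8660)  start (5,4)  tX=0.5600 tY=0.5889  stride 1/|dx|=2.0000 1/|dy|=1.1547
    cross x-line → (4,4), t=0.5600
    cross y-line → (4,5), t=0.5889
    cross y-line → (4,6), t=1.7436 (wall)
  → r_1 = 1.7436
beam 2: φ=0°, α=165°
  d=(-0.9659,0.2588)  start (5,4)  tX=0.2899 tY=1.9705  stride 1/|dx|=1.0353 1/|dy|=3.8637
    cross x-line → (4,4), t=0.2899
    cross x-line → (3,4), t=1.3252
    cross y-line → (3,5), t=1.9705
    cross x-line → (2,5), t=2.3604 (wall)
  → r_2 = 2.3604
beam 3: φ=45°, α=210°
  d=(-0.8660,-0.5000)  start (5,4)  tX=0.3233 tY=0.9800  stride 1/|dx|=1.1547 1/|dy|=2.0000
    cross x-line → (4,4), t=0.3233
    cross y-line → (4,3), t=0.9800
    cross x-line → (3,3), t=1.4780
    cross x-line → (2,3), t=2.6327
    cross y-line → (2,2), t=2.9800 (wall)
  → r_3 = 2.9800

ranges = [1.7436, 2.3604, 2.9800]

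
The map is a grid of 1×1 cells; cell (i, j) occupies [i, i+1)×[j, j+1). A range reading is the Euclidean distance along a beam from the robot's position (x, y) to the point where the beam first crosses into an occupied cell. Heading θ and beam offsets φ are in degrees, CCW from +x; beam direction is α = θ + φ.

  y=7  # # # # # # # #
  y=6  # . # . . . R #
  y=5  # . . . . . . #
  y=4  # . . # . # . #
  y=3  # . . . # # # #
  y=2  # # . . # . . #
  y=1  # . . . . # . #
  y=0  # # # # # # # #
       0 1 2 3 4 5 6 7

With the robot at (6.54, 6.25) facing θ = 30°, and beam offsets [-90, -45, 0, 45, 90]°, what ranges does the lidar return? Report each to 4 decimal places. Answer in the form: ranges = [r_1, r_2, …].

beam 1: φ=-90°, α=300°
  d=(0.5000,-0.8660)  start (6,6)  tX=0.9200 tY=0.2887  stride 1/|dx|=2.0000 1/|dy|=1.1547
    cross y-line → (6,5), t=0.2887
    cross x-line → (7,5), t=0.9200 (wall)
  → r_1 = 0.9200
beam 2: φ=-45°, α=345°
  d=(0.9659,-0.2588)  start (6,6)  tX=0.4762 tY=0.9659  stride 1/|dx|=1.0353 1/|dy|=3.8637
    cross x-line → (7,6), t=0.4762 (wall)
  → r_2 = 0.4762
beam 3: φ=0°, α=30°
  d=(0.8660,0.5000)  start (6,6)  tX=0.5312 tY=1.5000  stride 1/|dx|=1.1547 1/|dy|=2.0000
    cross x-line → (7,6), t=0.5312 (wall)
  → r_3 = 0.5312
beam 4: φ=45°, α=75°
  d=(0.2588,0.9659)  start (6,6)  tX=1.7773 tY=0.7765  stride 1/|dx|=3.8637 1/|dy|=1.0353
    cross y-line → (6,7), t=0.7765 (wall)
  → r_4 = 0.7765
beam 5: φ=90°, α=120°
  d=(-0.5000,0.8660)  start (6,6)  tX=1.0800 tY=0.8660  stride 1/|dx|=2.0000 1/|dy|=1.1547
    cross y-line → (6,7), t=0.8660 (wall)
  → r_5 = 0.8660

ranges = [0.9200, 0.4762, 0.5312, 0.7765, 0.8660]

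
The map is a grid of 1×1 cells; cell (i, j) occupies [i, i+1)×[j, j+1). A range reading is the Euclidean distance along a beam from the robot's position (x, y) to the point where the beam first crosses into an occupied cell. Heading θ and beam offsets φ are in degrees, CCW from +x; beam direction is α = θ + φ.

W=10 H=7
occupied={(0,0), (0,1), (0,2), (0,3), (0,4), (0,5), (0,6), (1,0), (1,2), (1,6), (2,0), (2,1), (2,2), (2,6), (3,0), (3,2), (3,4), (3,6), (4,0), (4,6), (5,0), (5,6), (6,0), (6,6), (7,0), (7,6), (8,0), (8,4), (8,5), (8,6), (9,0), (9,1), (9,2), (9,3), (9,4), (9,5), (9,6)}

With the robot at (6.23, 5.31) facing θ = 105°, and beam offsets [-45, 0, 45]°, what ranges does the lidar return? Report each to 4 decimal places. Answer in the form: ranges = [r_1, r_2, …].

ranges = [0.7967, 0.7143, 1.3800]

beam 1: φ=-45°, α=60°
  dir = (cos 60°, sin 60°) = (0.5000, 0.8660); from cell (6,5)
  next x-line at t=1.5400, next y-line at t=0.7967; Δt_x=2.0000, Δt_y=1.1547
    y: enter (6,6) at t=0.7967 ← occupied
  → r_1 = 0.7967
beam 2: φ=0°, α=105°
  dir = (cos 105°, sin 105°) = (-0.2588, 0.9659); from cell (6,5)
  next x-line at t=0.8887, next y-line at t=0.7143; Δt_x=3.8637, Δt_y=1.0353
    y: enter (6,6) at t=0.7143 ← occupied
  → r_2 = 0.7143
beam 3: φ=45°, α=150°
  dir = (cos 150°, sin 150°) = (-0.8660, 0.5000); from cell (6,5)
  next x-line at t=0.2656, next y-line at t=1.3800; Δt_x=1.1547, Δt_y=2.0000
    x: enter (5,5) at t=0.2656
    y: enter (5,6) at t=1.3800 ← occupied
  → r_3 = 1.3800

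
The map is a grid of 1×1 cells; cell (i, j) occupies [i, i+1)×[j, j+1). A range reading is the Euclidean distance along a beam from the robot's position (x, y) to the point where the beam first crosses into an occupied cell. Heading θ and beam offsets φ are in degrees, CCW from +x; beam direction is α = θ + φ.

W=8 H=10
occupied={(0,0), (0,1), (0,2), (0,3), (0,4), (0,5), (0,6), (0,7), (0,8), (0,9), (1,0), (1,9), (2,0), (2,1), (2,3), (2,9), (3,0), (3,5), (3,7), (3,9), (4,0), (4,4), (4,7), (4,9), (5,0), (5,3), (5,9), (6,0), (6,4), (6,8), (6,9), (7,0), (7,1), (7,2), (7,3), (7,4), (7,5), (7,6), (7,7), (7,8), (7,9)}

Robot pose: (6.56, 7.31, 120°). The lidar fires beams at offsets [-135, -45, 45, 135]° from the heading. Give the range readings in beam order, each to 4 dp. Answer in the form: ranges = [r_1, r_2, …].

ranges = [0.4555, 0.7143, 1.6150, 3.4268]

beam 1: φ=-135°, α=345°
  dir = (cos 345°, sin 345°) = (0.9659, -0.2588); from cell (6,7)
  next x-line at t=0.4555, next y-line at t=1.1977; Δt_x=1.0353, Δt_y=3.8637
    x: enter (7,7) at t=0.4555 ← occupied
  → r_1 = 0.4555
beam 2: φ=-45°, α=75°
  dir = (cos 75°, sin 75°) = (0.2588, 0.9659); from cell (6,7)
  next x-line at t=1.7000, next y-line at t=0.7143; Δt_x=3.8637, Δt_y=1.0353
    y: enter (6,8) at t=0.7143 ← occupied
  → r_2 = 0.7143
beam 3: φ=45°, α=165°
  dir = (cos 165°, sin 165°) = (-0.9659, 0.2588); from cell (6,7)
  next x-line at t=0.5798, next y-line at t=2.6660; Δt_x=1.0353, Δt_y=3.8637
    x: enter (5,7) at t=0.5798
    x: enter (4,7) at t=1.6150 ← occupied
  → r_3 = 1.6150
beam 4: φ=135°, α=255°
  dir = (cos 255°, sin 255°) = (-0.2588, -0.9659); from cell (6,7)
  next x-line at t=2.1637, next y-line at t=0.3209; Δt_x=3.8637, Δt_y=1.0353
    y: enter (6,6) at t=0.3209
    y: enter (6,5) at t=1.3562
    x: enter (5,5) at t=2.1637
    y: enter (5,4) at t=2.3915
    y: enter (5,3) at t=3.4268 ← occupied
  → r_4 = 3.4268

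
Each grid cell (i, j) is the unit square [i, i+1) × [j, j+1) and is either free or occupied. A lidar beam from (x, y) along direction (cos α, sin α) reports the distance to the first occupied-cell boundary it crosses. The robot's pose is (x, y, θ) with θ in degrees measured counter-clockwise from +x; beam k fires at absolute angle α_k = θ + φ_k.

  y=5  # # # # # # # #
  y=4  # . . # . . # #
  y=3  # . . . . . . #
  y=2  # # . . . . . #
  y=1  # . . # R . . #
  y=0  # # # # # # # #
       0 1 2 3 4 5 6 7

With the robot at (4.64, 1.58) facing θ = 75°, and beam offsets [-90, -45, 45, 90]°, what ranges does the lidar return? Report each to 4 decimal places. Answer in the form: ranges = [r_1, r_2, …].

ranges = [2.2409, 2.7251, 2.7944, 0.6626]

beam 1: φ=-90°, α=345°
  cosα=0.9659 sinα=-0.2588 | (4,1) | tMaxX 0.3727 tMaxY 2.2409 | tΔX 1.0353 tΔY 3.8637
    t=0.3727 [x] (5,1)
    t=1.4080 [x] (6,1)
    t=2.2409 [y] (6,0) — stop
  → r_1 = 2.2409
beam 2: φ=-45°, α=30°
  cosα=0.8660 sinα=0.5000 | (4,1) | tMaxX 0.4157 tMaxY 0.8400 | tΔX 1.1547 tΔY 2.0000
    t=0.4157 [x] (5,1)
    t=0.8400 [y] (5,2)
    t=1.5704 [x] (6,2)
    t=2.7251 [x] (7,2) — stop
  → r_2 = 2.7251
beam 3: φ=45°, α=120°
  cosα=-0.5000 sinα=0.8660 | (4,1) | tMaxX 1.2800 tMaxY 0.4850 | tΔX 2.0000 tΔY 1.1547
    t=0.4850 [y] (4,2)
    t=1.2800 [x] (3,2)
    t=1.6397 [y] (3,3)
    t=2.7944 [y] (3,4) — stop
  → r_3 = 2.7944
beam 4: φ=90°, α=165°
  cosα=-0.9659 sinα=0.2588 | (4,1) | tMaxX 0.6626 tMaxY 1.6228 | tΔX 1.0353 tΔY 3.8637
    t=0.6626 [x] (3,1) — stop
  → r_4 = 0.6626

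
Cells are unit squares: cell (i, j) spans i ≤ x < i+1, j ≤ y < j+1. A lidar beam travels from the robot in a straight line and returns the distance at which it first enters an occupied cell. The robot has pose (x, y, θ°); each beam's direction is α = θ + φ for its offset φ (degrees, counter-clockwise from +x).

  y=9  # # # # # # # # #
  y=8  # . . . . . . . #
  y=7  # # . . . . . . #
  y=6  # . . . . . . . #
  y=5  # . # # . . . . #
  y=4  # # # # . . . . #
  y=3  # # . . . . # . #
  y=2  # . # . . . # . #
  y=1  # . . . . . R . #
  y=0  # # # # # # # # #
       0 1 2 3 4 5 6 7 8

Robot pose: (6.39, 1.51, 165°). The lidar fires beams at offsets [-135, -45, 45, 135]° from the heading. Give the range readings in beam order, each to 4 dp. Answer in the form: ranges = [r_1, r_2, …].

beam 1: φ=-135°, α=30°
  cosα=0.8660 sinα=0.5000 | (6,1) | tMaxX 0.7044 tMaxY 0.9800 | tΔX 1.1547 tΔY 2.0000
    t=0.7044 [x] (7,1)
    t=0.9800 [y] (7,2)
    t=1.8591 [x] (8,2) — stop
  → r_1 = 1.8591
beam 2: φ=-45°, α=120°
  cosα=-0.5000 sinα=0.8660 | (6,1) | tMaxX 0.7800 tMaxY 0.5658 | tΔX 2.0000 tΔY 1.1547
    t=0.5658 [y] (6,2) — stop
  → r_2 = 0.5658
beam 3: φ=45°, α=210°
  cosα=-0.8660 sinα=-0.5000 | (6,1) | tMaxX 0.4503 tMaxY 1.0200 | tΔX 1.1547 tΔY 2.0000
    t=0.4503 [x] (5,1)
    t=1.0200 [y] (5,0) — stop
  → r_3 = 1.0200
beam 4: φ=135°, α=300°
  cosα=0.5000 sinα=-0.8660 | (6,1) | tMaxX 1.2200 tMaxY 0.5889 | tΔX 2.0000 tΔY 1.1547
    t=0.5889 [y] (6,0) — stop
  → r_4 = 0.5889

ranges = [1.8591, 0.5658, 1.0200, 0.5889]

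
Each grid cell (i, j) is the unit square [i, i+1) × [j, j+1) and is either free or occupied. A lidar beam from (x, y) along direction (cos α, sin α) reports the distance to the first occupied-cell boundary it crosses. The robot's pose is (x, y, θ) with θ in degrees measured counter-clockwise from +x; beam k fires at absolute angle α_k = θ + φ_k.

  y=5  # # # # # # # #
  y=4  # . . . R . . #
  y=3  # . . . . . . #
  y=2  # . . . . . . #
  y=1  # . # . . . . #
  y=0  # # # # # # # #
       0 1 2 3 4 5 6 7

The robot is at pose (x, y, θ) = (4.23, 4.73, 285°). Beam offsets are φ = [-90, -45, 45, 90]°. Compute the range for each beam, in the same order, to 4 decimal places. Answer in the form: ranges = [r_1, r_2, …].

beam 1: φ=-90°, α=195°
  dir = (cos 195°, sin 195°) = (-0.9659, -0.2588); from cell (4,4)
  next x-line at t=0.2381, next y-line at t=2.8205; Δt_x=1.0353, Δt_y=3.8637
    x: enter (3,4) at t=0.2381
    x: enter (2,4) at t=1.2734
    x: enter (1,4) at t=2.3087
    y: enter (1,3) at t=2.8205
    x: enter (0,3) at t=3.3439 ← occupied
  → r_1 = 3.3439
beam 2: φ=-45°, α=240°
  dir = (cos 240°, sin 240°) = (-0.5000, -0.8660); from cell (4,4)
  next x-line at t=0.4600, next y-line at t=0.8429; Δt_x=2.0000, Δt_y=1.1547
    x: enter (3,4) at t=0.4600
    y: enter (3,3) at t=0.8429
    y: enter (3,2) at t=1.9976
    x: enter (2,2) at t=2.4600
    y: enter (2,1) at t=3.1523 ← occupied
  → r_2 = 3.1523
beam 3: φ=45°, α=330°
  dir = (cos 330°, sin 330°) = (0.8660, -0.5000); from cell (4,4)
  next x-line at t=0.8891, next y-line at t=1.4600; Δt_x=1.1547, Δt_y=2.0000
    x: enter (5,4) at t=0.8891
    y: enter (5,3) at t=1.4600
    x: enter (6,3) at t=2.0438
    x: enter (7,3) at t=3.1985 ← occupied
  → r_3 = 3.1985
beam 4: φ=90°, α=15°
  dir = (cos 15°, sin 15°) = (0.9659, 0.2588); from cell (4,4)
  next x-line at t=0.7972, next y-line at t=1.0432; Δt_x=1.0353, Δt_y=3.8637
    x: enter (5,4) at t=0.7972
    y: enter (5,5) at t=1.0432 ← occupied
  → r_4 = 1.0432

ranges = [3.3439, 3.1523, 3.1985, 1.0432]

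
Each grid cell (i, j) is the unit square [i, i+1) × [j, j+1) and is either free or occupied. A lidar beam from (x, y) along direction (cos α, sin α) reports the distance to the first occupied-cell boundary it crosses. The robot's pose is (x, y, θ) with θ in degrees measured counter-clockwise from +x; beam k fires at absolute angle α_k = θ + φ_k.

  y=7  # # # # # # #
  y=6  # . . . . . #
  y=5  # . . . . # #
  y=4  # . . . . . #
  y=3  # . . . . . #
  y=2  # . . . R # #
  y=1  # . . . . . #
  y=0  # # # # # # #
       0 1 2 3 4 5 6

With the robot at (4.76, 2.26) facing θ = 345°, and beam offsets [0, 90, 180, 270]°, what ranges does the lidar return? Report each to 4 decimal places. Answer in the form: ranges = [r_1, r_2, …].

beam 1: φ=0°, α=345°
  cosα=0.9659 sinα=-0.2588 | (4,2) | tMaxX 0.2485 tMaxY 1.0046 | tΔX 1.0353 tΔY 3.8637
    t=0.2485 [x] (5,2) — stop
  → r_1 = 0.2485
beam 2: φ=90°, α=75°
  cosα=0.2588 sinα=0.9659 | (4,2) | tMaxX 0.9273 tMaxY 0.7661 | tΔX 3.8637 tΔY 1.0353
    t=0.7661 [y] (4,3)
    t=0.9273 [x] (5,3)
    t=1.8014 [y] (5,4)
    t=2.8367 [y] (5,5) — stop
  → r_2 = 2.8367
beam 3: φ=180°, α=165°
  cosα=-0.9659 sinα=0.2588 | (4,2) | tMaxX 0.7868 tMaxY 2.8591 | tΔX 1.0353 tΔY 3.8637
    t=0.7868 [x] (3,2)
    t=1.8221 [x] (2,2)
    t=2.8574 [x] (1,2)
    t=2.8591 [y] (1,3)
    t=3.8926 [x] (0,3) — stop
  → r_3 = 3.8926
beam 4: φ=270°, α=255°
  cosα=-0.2588 sinα=-0.9659 | (4,2) | tMaxX 2.9364 tMaxY 0.2692 | tΔX 3.8637 tΔY 1.0353
    t=0.2692 [y] (4,1)
    t=1.3044 [y] (4,0) — stop
  → r_4 = 1.3044

ranges = [0.2485, 2.8367, 3.8926, 1.3044]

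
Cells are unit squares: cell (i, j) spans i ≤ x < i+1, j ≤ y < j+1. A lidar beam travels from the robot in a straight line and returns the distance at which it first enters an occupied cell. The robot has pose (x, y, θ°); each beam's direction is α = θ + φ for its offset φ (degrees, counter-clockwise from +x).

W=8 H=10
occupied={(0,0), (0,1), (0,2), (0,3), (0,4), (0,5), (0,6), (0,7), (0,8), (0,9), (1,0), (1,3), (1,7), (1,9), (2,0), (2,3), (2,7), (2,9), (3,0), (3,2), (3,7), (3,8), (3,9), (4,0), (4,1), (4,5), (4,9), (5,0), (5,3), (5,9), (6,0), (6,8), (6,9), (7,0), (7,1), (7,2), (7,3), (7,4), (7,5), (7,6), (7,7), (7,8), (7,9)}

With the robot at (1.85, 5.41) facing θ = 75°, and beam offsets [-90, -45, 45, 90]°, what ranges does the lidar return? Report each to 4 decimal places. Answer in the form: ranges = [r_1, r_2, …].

beam 1: φ=-90°, α=345°
  dir = (cos 345°, sin 345°) = (0.9659, -0.2588); from cell (1,5)
  next x-line at t=0.1553, next y-line at t=1.5841; Δt_x=1.0353, Δt_y=3.8637
    x: enter (2,5) at t=0.1553
    x: enter (3,5) at t=1.1906
    y: enter (3,4) at t=1.5841
    x: enter (4,4) at t=2.2258
    x: enter (5,4) at t=3.2611
    x: enter (6,4) at t=4.2964
    x: enter (7,4) at t=5.3317 ← occupied
  → r_1 = 5.3317
beam 2: φ=-45°, α=30°
  dir = (cos 30°, sin 30°) = (0.8660, 0.5000); from cell (1,5)
  next x-line at t=0.1732, next y-line at t=1.1800; Δt_x=1.1547, Δt_y=2.0000
    x: enter (2,5) at t=0.1732
    y: enter (2,6) at t=1.1800
    x: enter (3,6) at t=1.3279
    x: enter (4,6) at t=2.4826
    y: enter (4,7) at t=3.1800
    x: enter (5,7) at t=3.6373
    x: enter (6,7) at t=4.7920
    y: enter (6,8) at t=5.1800 ← occupied
  → r_2 = 5.1800
beam 3: φ=45°, α=120°
  dir = (cos 120°, sin 120°) = (-0.5000, 0.8660); from cell (1,5)
  next x-line at t=1.7000, next y-line at t=0.6813; Δt_x=2.0000, Δt_y=1.1547
    y: enter (1,6) at t=0.6813
    x: enter (0,6) at t=1.7000 ← occupied
  → r_3 = 1.7000
beam 4: φ=90°, α=165°
  dir = (cos 165°, sin 165°) = (-0.9659, 0.2588); from cell (1,5)
  next x-line at t=0.8800, next y-line at t=2.2796; Δt_x=1.0353, Δt_y=3.8637
    x: enter (0,5) at t=0.8800 ← occupied
  → r_4 = 0.8800

ranges = [5.3317, 5.1800, 1.7000, 0.8800]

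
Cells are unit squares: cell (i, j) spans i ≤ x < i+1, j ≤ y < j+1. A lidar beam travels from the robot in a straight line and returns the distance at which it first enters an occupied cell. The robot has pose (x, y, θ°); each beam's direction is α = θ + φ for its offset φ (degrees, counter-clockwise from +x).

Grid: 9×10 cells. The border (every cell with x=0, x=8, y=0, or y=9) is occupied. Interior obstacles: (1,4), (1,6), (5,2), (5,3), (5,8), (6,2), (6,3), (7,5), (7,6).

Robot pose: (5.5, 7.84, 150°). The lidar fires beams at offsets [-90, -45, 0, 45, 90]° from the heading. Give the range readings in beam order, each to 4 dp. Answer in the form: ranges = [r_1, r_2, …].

ranges = [0.1848, 0.1656, 0.3200, 3.6235, 7.8982]

beam 1: φ=-90°, α=60°
  direction (0.5000, 0.8660); cell (5,7); t to first gridline: x 1.0000, y 0.1848 (then +2.0000 / +1.1547)
    (5,8) via y @ 0.1848  # hit
  → r_1 = 0.1848
beam 2: φ=-45°, α=105°
  direction (-0.2588, 0.9659); cell (5,7); t to first gridline: x 1.9319, y 0.1656 (then +3.8637 / +1.0353)
    (5,8) via y @ 0.1656  # hit
  → r_2 = 0.1656
beam 3: φ=0°, α=150°
  direction (-0.8660, 0.5000); cell (5,7); t to first gridline: x 0.5774, y 0.3200 (then +1.1547 / +2.0000)
    (5,8) via y @ 0.3200  # hit
  → r_3 = 0.3200
beam 4: φ=45°, α=195°
  direction (-0.9659, -0.2588); cell (5,7); t to first gridline: x 0.5176, y 3.2455 (then +1.0353 / +3.8637)
    (4,7) via x @ 0.5176
    (3,7) via x @ 1.5529
    (2,7) via x @ 2.5882
    (2,6) via y @ 3.2455
    (1,6) via x @ 3.6235  # hit
  → r_4 = 3.6235
beam 5: φ=90°, α=240°
  direction (-0.5000, -0.8660); cell (5,7); t to first gridline: x 1.0000, y 0.9699 (then +2.0000 / +1.1547)
    (5,6) via y @ 0.9699
    (4,6) via x @ 1.0000
    (4,5) via y @ 2.1246
    (3,5) via x @ 3.0000
    (3,4) via y @ 3.2793
    (3,3) via y @ 4.4341
    (2,3) via x @ 5.0000
    (2,2) via y @ 5.5888
    (2,1) via y @ 6.7435
    (1,1) via x @ 7.0000
    (1,0) via y @ 7.8982  # hit
  → r_5 = 7.8982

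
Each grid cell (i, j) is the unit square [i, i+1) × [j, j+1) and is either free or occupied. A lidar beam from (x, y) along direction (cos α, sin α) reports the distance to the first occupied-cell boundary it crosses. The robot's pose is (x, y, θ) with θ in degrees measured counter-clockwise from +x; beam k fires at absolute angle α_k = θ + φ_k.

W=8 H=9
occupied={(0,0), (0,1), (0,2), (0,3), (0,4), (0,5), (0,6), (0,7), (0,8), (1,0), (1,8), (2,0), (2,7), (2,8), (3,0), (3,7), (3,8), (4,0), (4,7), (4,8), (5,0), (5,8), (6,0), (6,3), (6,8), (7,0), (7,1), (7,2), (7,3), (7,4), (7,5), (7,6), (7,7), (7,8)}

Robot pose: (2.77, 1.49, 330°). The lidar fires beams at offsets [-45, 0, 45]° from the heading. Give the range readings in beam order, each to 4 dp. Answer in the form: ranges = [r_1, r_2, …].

beam 1: φ=-45°, α=285°
  direction (0.2588, -0.9659); cell (2,1); t to first gridline: x 0.8887, y 0.5073 (then +3.8637 / +1.0353)
    (2,0) via y @ 0.5073  # hit
  → r_1 = 0.5073
beam 2: φ=0°, α=330°
  direction (0.8660, -0.5000); cell (2,1); t to first gridline: x 0.2656, y 0.9800 (then +1.1547 / +2.0000)
    (3,1) via x @ 0.2656
    (3,0) via y @ 0.9800  # hit
  → r_2 = 0.9800
beam 3: φ=45°, α=15°
  direction (0.9659, 0.2588); cell (2,1); t to first gridline: x 0.2381, y 1.9705 (then +1.0353 / +3.8637)
    (3,1) via x @ 0.2381
    (4,1) via x @ 1.2734
    (4,2) via y @ 1.9705
    (5,2) via x @ 2.3087
    (6,2) via x @ 3.3439
    (7,2) via x @ 4.3792  # hit
  → r_3 = 4.3792

ranges = [0.5073, 0.9800, 4.3792]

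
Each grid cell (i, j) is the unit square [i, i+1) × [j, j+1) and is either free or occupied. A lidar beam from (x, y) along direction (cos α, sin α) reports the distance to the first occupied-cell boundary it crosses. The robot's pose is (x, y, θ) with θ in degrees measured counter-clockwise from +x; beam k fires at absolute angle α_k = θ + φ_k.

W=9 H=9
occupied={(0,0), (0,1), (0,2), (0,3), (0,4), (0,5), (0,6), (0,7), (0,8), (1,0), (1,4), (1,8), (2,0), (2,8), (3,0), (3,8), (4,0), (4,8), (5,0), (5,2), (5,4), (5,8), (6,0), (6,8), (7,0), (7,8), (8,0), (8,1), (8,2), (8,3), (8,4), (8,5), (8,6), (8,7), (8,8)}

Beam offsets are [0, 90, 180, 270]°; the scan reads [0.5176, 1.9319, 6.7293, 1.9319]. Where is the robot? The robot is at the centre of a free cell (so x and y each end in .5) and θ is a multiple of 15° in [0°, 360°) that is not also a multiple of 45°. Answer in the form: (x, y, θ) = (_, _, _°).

(x, y, θ) = (3.5, 1.5, 285°)

The pose lattice has 46·16 = 736 candidates. Test each by forward raycasting.
  (6.5, 4.5, 30°): beam 1 = 1.7321 ≠ 0.5176 ✗
  (7.5, 1.5, 195°): beam 1 = 1.9319 ≠ 0.5176 ✗
  (5.5, 3.5, 150°): beam 1 = 5.1962 ≠ 0.5176 ✗
  …
  (3.5, 1.5, 285°): r_1=0.5176, r_2=1.9319, r_3=6.7293, r_4=1.9319 — all match ✓
Only this pose fits every beam.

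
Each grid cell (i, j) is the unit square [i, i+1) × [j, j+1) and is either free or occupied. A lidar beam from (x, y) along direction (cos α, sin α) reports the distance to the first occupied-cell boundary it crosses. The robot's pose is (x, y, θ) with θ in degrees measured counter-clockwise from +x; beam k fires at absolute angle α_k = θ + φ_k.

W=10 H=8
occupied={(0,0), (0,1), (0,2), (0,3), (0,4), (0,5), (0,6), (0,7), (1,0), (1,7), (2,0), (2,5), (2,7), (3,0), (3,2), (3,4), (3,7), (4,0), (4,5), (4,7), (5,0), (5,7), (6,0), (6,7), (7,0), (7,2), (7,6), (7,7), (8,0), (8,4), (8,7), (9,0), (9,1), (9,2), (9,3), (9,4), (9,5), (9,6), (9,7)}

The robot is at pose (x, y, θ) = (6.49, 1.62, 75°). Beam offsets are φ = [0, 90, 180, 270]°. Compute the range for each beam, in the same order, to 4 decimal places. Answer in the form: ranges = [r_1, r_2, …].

beam 1: φ=0°, α=75°
  cosα=0.2588 sinα=0.9659 | (6,1) | tMaxX 1.9705 tMaxY 0.3934 | tΔX 3.8637 tΔY 1.0353
    t=0.3934 [y] (6,2)
    t=1.4287 [y] (6,3)
    t=1.9705 [x] (7,3)
    t=2.4640 [y] (7,4)
    t=3.4992 [y] (7,5)
    t=4.5345 [y] (7,6) — stop
  → r_1 = 4.5345
beam 2: φ=90°, α=165°
  cosα=-0.9659 sinα=0.2588 | (6,1) | tMaxX 0.5073 tMaxY 1.4682 | tΔX 1.0353 tΔY 3.8637
    t=0.5073 [x] (5,1)
    t=1.4682 [y] (5,2)
    t=1.5426 [x] (4,2)
    t=2.5778 [x] (3,2) — stop
  → r_2 = 2.5778
beam 3: φ=180°, α=255°
  cosα=-0.2588 sinα=-0.9659 | (6,1) | tMaxX 1.8932 tMaxY 0.6419 | tΔX 3.8637 tΔY 1.0353
    t=0.6419 [y] (6,0) — stop
  → r_3 = 0.6419
beam 4: φ=270°, α=345°
  cosα=0.9659 sinα=-0.2588 | (6,1) | tMaxX 0.5280 tMaxY 2.3955 | tΔX 1.0353 tΔY 3.8637
    t=0.5280 [x] (7,1)
    t=1.5633 [x] (8,1)
    t=2.3955 [y] (8,0) — stop
  → r_4 = 2.3955

ranges = [4.5345, 2.5778, 0.6419, 2.3955]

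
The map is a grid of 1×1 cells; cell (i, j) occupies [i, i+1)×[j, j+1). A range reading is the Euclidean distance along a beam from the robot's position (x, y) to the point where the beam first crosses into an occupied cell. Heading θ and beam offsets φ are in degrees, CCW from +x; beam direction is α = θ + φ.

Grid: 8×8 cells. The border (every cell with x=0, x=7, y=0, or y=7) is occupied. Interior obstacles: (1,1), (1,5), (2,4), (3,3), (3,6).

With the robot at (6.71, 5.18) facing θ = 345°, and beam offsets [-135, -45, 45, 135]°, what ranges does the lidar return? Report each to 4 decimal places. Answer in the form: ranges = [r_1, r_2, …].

beam 1: φ=-135°, α=210°
  direction (-0.8660, -0.5000); cell (6,5); t to first gridline: x 0.8198, y 0.3600 (then +1.1547 / +2.0000)
    (6,4) via y @ 0.3600
    (5,4) via x @ 0.8198
    (4,4) via x @ 1.9745
    (4,3) via y @ 2.3600
    (3,3) via x @ 3.1292  # hit
  → r_1 = 3.1292
beam 2: φ=-45°, α=300°
  direction (0.5000, -0.8660); cell (6,5); t to first gridline: x 0.5800, y 0.2078 (then +2.0000 / +1.1547)
    (6,4) via y @ 0.2078
    (7,4) via x @ 0.5800  # hit
  → r_2 = 0.5800
beam 3: φ=45°, α=30°
  direction (0.8660, 0.5000); cell (6,5); t to first gridline: x 0.3349, y 1.6400 (then +1.1547 / +2.0000)
    (7,5) via x @ 0.3349  # hit
  → r_3 = 0.3349
beam 4: φ=135°, α=120°
  direction (-0.5000, 0.8660); cell (6,5); t to first gridline: x 1.4200, y 0.9469 (then +2.0000 / +1.1547)
    (6,6) via y @ 0.9469
    (5,6) via x @ 1.4200
    (5,7) via y @ 2.1016  # hit
  → r_4 = 2.1016

ranges = [3.1292, 0.5800, 0.3349, 2.1016]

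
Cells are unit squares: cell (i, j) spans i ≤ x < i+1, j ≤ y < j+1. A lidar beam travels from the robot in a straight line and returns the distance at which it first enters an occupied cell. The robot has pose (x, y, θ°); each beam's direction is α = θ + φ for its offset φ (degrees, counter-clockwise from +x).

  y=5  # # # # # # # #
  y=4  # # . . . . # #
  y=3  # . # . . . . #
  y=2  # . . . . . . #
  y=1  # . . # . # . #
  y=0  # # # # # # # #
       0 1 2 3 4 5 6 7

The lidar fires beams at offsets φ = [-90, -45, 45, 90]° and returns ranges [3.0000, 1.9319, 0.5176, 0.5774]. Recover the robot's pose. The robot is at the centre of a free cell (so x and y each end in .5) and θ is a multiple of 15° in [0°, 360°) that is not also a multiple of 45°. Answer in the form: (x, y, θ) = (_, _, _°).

(x, y, θ) = (6.5, 3.5, 300°)

The pose lattice has 19·16 = 304 candidates. Test each by forward raycasting.
  (6.5, 3.5, 60°): beam 1 = 0.5774 ≠ 3.0000 ✗
  (6.5, 3.5, 240°): beam 2 = 5.6940 ≠ 1.9319 ✗
  (2.5, 4.5, 345°): beam 1 = 0.5176 ≠ 3.0000 ✗
  (5.5, 2.5, 330°): beam 1 = 0.5774 ≠ 3.0000 ✗
  …
  (6.5, 3.5, 300°): r_1=3.0000, r_2=1.9319, r_3=0.5176, r_4=0.5774 — all match ✓
No second candidate reproduces the full scan.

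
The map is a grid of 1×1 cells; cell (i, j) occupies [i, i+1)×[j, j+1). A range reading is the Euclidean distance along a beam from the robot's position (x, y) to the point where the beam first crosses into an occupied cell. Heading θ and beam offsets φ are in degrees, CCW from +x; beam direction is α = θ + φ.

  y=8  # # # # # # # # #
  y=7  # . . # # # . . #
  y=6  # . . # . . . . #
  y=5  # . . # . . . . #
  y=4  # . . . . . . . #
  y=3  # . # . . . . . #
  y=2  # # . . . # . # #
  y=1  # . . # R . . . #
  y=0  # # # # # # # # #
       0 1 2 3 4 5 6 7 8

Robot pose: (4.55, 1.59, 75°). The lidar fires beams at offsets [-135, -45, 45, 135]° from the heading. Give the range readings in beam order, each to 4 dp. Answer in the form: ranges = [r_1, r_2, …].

ranges = [0.6813, 0.8200, 7.1000, 0.6351]

beam 1: φ=-135°, α=300°
  dir = (cos 300°, sin 300°) = (0.5000, -0.8660); from cell (4,1)
  next x-line at t=0.9000, next y-line at t=0.6813; Δt_x=2.0000, Δt_y=1.1547
    y: enter (4,0) at t=0.6813 ← occupied
  → r_1 = 0.6813
beam 2: φ=-45°, α=30°
  dir = (cos 30°, sin 30°) = (0.8660, 0.5000); from cell (4,1)
  next x-line at t=0.5196, next y-line at t=0.8200; Δt_x=1.1547, Δt_y=2.0000
    x: enter (5,1) at t=0.5196
    y: enter (5,2) at t=0.8200 ← occupied
  → r_2 = 0.8200
beam 3: φ=45°, α=120°
  dir = (cos 120°, sin 120°) = (-0.5000, 0.8660); from cell (4,1)
  next x-line at t=1.1000, next y-line at t=0.4734; Δt_x=2.0000, Δt_y=1.1547
    y: enter (4,2) at t=0.4734
    x: enter (3,2) at t=1.1000
    y: enter (3,3) at t=1.6281
    y: enter (3,4) at t=2.7828
    x: enter (2,4) at t=3.1000
    y: enter (2,5) at t=3.9375
    y: enter (2,6) at t=5.0922
    x: enter (1,6) at t=5.1000
    y: enter (1,7) at t=6.2469
    x: enter (0,7) at t=7.1000 ← occupied
  → r_3 = 7.1000
beam 4: φ=135°, α=210°
  dir = (cos 210°, sin 210°) = (-0.8660, -0.5000); from cell (4,1)
  next x-line at t=0.6351, next y-line at t=1.1800; Δt_x=1.1547, Δt_y=2.0000
    x: enter (3,1) at t=0.6351 ← occupied
  → r_4 = 0.6351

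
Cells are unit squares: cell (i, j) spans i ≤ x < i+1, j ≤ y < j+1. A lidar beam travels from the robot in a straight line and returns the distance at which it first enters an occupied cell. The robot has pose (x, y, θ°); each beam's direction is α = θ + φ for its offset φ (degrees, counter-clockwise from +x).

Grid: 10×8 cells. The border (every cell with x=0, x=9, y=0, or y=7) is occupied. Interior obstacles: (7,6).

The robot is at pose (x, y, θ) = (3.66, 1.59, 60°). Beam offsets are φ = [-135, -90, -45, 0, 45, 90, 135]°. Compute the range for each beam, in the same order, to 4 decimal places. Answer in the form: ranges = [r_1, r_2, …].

ranges = [0.6108, 1.1800, 5.5284, 6.2469, 5.6008, 3.0715, 2.2796]

beam 1: φ=-135°, α=285°
  cosα=0.2588 sinα=-0.9659 | (3,1) | tMaxX 1.3137 tMaxY 0.6108 | tΔX 3.8637 tΔY 1.0353
    t=0.6108 [y] (3,0) — stop
  → r_1 = 0.6108
beam 2: φ=-90°, α=330°
  cosα=0.8660 sinα=-0.5000 | (3,1) | tMaxX 0.3926 tMaxY 1.1800 | tΔX 1.1547 tΔY 2.0000
    t=0.3926 [x] (4,1)
    t=1.1800 [y] (4,0) — stop
  → r_2 = 1.1800
beam 3: φ=-45°, α=15°
  cosα=0.9659 sinα=0.2588 | (3,1) | tMaxX 0.3520 tMaxY 1.5841 | tΔX 1.0353 tΔY 3.8637
    t=0.3520 [x] (4,1)
    t=1.3873 [x] (5,1)
    t=1.5841 [y] (5,2)
    t=2.4225 [x] (6,2)
    t=3.4578 [x] (7,2)
    t=4.4931 [x] (8,2)
    t=5.4478 [y] (8,3)
    t=5.5284 [x] (9,3) — stop
  → r_3 = 5.5284
beam 4: φ=0°, α=60°
  cosα=0.5000 sinα=0.8660 | (3,1) | tMaxX 0.6800 tMaxY 0.4734 | tΔX 2.0000 tΔY 1.1547
    t=0.4734 [y] (3,2)
    t=0.6800 [x] (4,2)
    t=1.6281 [y] (4,3)
    t=2.6800 [x] (5,3)
    t=2.7828 [y] (5,4)
    t=3.9375 [y] (5,5)
    t=4.6800 [x] (6,5)
    t=5.0922 [y] (6,6)
    t=6.2469 [y] (6,7) — stop
  → r_4 = 6.2469
beam 5: φ=45°, α=105°
  cosα=-0.2588 sinα=0.9659 | (3,1) | tMaxX 2.5500 tMaxY 0.4245 | tΔX 3.8637 tΔY 1.0353
    t=0.4245 [y] (3,2)
    t=1.4597 [y] (3,3)
    t=2.4950 [y] (3,4)
    t=2.5500 [x] (2,4)
    t=3.5303 [y] (2,5)
    t=4.5656 [y] (2,6)
    t=5.6008 [y] (2,7) — stop
  → r_5 = 5.6008
beam 6: φ=90°, α=150°
  cosα=-0.8660 sinα=0.5000 | (3,1) | tMaxX 0.7621 tMaxY 0.8200 | tΔX 1.1547 tΔY 2.0000
    t=0.7621 [x] (2,1)
    t=0.8200 [y] (2,2)
    t=1.9168 [x] (1,2)
    t=2.8200 [y] (1,3)
    t=3.0715 [x] (0,3) — stop
  → r_6 = 3.0715
beam 7: φ=135°, α=195°
  cosα=-0.9659 sinα=-0.2588 | (3,1) | tMaxX 0.6833 tMaxY 2.2796 | tΔX 1.0353 tΔY 3.8637
    t=0.6833 [x] (2,1)
    t=1.7186 [x] (1,1)
    t=2.2796 [y] (1,0) — stop
  → r_7 = 2.2796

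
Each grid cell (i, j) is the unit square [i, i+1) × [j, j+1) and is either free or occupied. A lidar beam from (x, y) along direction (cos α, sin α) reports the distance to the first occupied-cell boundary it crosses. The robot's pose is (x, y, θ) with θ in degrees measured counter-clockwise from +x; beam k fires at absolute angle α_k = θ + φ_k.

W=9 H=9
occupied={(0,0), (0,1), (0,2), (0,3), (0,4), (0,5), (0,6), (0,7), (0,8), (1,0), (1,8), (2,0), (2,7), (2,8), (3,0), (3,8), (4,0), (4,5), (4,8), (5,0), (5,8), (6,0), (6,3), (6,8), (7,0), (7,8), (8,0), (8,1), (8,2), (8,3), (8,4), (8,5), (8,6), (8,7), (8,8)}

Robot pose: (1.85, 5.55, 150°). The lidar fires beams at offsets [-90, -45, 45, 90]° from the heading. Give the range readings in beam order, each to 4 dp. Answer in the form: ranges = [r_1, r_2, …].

beam 1: φ=-90°, α=60°
  dir = (cos 60°, sin 60°) = (0.5000, 0.8660); from cell (1,5)
  next x-line at t=0.3000, next y-line at t=0.5196; Δt_x=2.0000, Δt_y=1.1547
    x: enter (2,5) at t=0.3000
    y: enter (2,6) at t=0.5196
    y: enter (2,7) at t=1.6743 ← occupied
  → r_1 = 1.6743
beam 2: φ=-45°, α=105°
  dir = (cos 105°, sin 105°) = (-0.2588, 0.9659); from cell (1,5)
  next x-line at t=3.2841, next y-line at t=0.4659; Δt_x=3.8637, Δt_y=1.0353
    y: enter (1,6) at t=0.4659
    y: enter (1,7) at t=1.5012
    y: enter (1,8) at t=2.5364 ← occupied
  → r_2 = 2.5364
beam 3: φ=45°, α=195°
  dir = (cos 195°, sin 195°) = (-0.9659, -0.2588); from cell (1,5)
  next x-line at t=0.8800, next y-line at t=2.1250; Δt_x=1.0353, Δt_y=3.8637
    x: enter (0,5) at t=0.8800 ← occupied
  → r_3 = 0.8800
beam 4: φ=90°, α=240°
  dir = (cos 240°, sin 240°) = (-0.5000, -0.8660); from cell (1,5)
  next x-line at t=1.7000, next y-line at t=0.6351; Δt_x=2.0000, Δt_y=1.1547
    y: enter (1,4) at t=0.6351
    x: enter (0,4) at t=1.7000 ← occupied
  → r_4 = 1.7000

ranges = [1.6743, 2.5364, 0.8800, 1.7000]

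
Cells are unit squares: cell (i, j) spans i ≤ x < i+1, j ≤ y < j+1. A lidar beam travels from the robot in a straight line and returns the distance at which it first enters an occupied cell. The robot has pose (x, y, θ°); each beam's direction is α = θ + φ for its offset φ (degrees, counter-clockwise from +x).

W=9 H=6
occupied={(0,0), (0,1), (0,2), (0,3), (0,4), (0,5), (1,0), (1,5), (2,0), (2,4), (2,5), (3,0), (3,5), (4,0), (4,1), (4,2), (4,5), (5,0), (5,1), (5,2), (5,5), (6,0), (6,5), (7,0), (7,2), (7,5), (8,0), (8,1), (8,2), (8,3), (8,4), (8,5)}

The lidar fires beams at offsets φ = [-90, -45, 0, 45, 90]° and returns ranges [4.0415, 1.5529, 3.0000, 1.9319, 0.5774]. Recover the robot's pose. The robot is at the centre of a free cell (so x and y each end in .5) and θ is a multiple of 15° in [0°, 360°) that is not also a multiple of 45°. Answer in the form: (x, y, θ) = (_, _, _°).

Enumerate (i+0.5, j+0.5, θ) over the 22 free cells and 16 admissible headings. For each, cast all 5 beams and compare to the given ranges.
  (1.5, 4.5, 30°): beam 2 = 0.5176 ≠ 1.5529 ✗
  (1.5, 1.5, 255°): beam 1 = 0.5176 ≠ 4.0415 ✗
  (6.5, 2.5, 120°): beam 1 = 0.5774 ≠ 4.0415 ✗
  (2.5, 2.5, 195°): beam 1 = 1.5529 ≠ 4.0415 ✗
  …
  (4.5, 4.5, 330°): r_1=4.0415, r_2=1.5529, r_3=3.0000, r_4=1.9319, r_5=0.5774 — all match ✓
No second candidate reproduces the full scan.

(x, y, θ) = (4.5, 4.5, 330°)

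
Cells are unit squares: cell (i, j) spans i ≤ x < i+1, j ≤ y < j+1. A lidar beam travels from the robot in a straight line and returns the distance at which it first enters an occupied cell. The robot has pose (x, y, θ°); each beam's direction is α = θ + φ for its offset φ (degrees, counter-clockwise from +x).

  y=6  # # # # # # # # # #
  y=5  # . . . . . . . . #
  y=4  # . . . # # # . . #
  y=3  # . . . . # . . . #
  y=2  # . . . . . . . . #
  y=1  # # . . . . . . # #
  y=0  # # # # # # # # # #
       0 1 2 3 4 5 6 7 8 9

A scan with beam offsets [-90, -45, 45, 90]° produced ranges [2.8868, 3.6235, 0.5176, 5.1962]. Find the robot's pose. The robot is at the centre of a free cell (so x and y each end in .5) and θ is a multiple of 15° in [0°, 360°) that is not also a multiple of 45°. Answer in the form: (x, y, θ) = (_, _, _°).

(x, y, θ) = (5.5, 2.5, 60°)

Candidates: 34 free-cell centres × 16 headings = 544 poses. Raycast each; keep the one whose scan matches to 4 dp.
  (7.5, 5.5, 195°): beam 1 = 0.5176 ≠ 2.8868 ✗
  (8.5, 5.5, 195°): beam 1 = 0.5176 ≠ 2.8868 ✗
  (1.5, 5.5, 345°): beam 1 = 1.9319 ≠ 2.8868 ✗
  …
  (5.5, 2.5, 60°): r_1=2.8868, r_2=3.6235, r_3=0.5176, r_4=5.1962 — all match ✓
Unique over the lattice → pose = (5.5, 2.5, 60°).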